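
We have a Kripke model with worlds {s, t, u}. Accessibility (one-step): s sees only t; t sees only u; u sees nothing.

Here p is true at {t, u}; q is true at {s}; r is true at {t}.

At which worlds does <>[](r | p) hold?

{s, t}

s: successors {t}; [](r | p) there: t:T. ✓
t: successors {u}; [](r | p) there: u:T. ✓
u: no successors, so <>[](r | p) fails. ✗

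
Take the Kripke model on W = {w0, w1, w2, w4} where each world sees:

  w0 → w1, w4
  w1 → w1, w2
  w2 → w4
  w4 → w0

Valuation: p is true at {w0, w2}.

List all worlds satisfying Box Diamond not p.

{w1, w4}

w0: successors {w1, w4}; Diamond not p there: w1:T, w4:F. ✗
w1: successors {w1, w2}; Diamond not p there: w1:T, w2:T. ✓
w2: successors {w4}; Diamond not p there: w4:F. ✗
w4: successors {w0}; Diamond not p there: w0:T. ✓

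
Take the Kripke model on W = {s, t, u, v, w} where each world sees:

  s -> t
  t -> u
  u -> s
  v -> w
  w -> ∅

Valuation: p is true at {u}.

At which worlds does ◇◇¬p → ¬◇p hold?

s: ◇◇¬p is F, ¬◇p is T. ✓
t: ◇◇¬p is T, ¬◇p is F. ✗
u: ◇◇¬p is T, ¬◇p is T. ✓
v: ◇◇¬p is F, ¬◇p is T. ✓
w: ◇◇¬p is F, ¬◇p is T. ✓

{s, u, v, w}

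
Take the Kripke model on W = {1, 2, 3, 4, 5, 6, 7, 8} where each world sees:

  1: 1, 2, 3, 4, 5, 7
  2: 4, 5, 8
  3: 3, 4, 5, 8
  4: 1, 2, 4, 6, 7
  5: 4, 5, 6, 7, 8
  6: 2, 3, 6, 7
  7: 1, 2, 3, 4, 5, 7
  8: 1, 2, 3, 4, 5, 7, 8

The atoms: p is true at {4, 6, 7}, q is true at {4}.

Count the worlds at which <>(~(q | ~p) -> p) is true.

1: successors {1, 2, 3, 4, 5, 7}; ~(q | ~p) -> p there: 1:T, 2:T, 3:T, 4:T, 5:T, 7:T. ✓
2: successors {4, 5, 8}; ~(q | ~p) -> p there: 4:T, 5:T, 8:T. ✓
3: successors {3, 4, 5, 8}; ~(q | ~p) -> p there: 3:T, 4:T, 5:T, 8:T. ✓
4: successors {1, 2, 4, 6, 7}; ~(q | ~p) -> p there: 1:T, 2:T, 4:T, 6:T, 7:T. ✓
5: successors {4, 5, 6, 7, 8}; ~(q | ~p) -> p there: 4:T, 5:T, 6:T, 7:T, 8:T. ✓
6: successors {2, 3, 6, 7}; ~(q | ~p) -> p there: 2:T, 3:T, 6:T, 7:T. ✓
7: successors {1, 2, 3, 4, 5, 7}; ~(q | ~p) -> p there: 1:T, 2:T, 3:T, 4:T, 5:T, 7:T. ✓
8: successors {1, 2, 3, 4, 5, 7, 8}; ~(q | ~p) -> p there: 1:T, 2:T, 3:T, 4:T, 5:T, 7:T, 8:T. ✓
Satisfying worlds: {1, 2, 3, 4, 5, 6, 7, 8}.

8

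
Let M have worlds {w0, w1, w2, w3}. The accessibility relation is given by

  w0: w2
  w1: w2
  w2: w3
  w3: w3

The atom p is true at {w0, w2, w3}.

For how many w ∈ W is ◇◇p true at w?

4

w0: successors {w2}; ◇p there: w2:T. ✓
w1: successors {w2}; ◇p there: w2:T. ✓
w2: successors {w3}; ◇p there: w3:T. ✓
w3: successors {w3}; ◇p there: w3:T. ✓
Satisfying worlds: {w0, w1, w2, w3}.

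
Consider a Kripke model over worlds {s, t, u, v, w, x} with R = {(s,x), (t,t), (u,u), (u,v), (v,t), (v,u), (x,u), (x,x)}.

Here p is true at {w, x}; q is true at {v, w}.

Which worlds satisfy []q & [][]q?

{w}

s: []q is F, [][]q is F. ✗
t: []q is F, [][]q is F. ✗
u: []q is F, [][]q is F. ✗
v: []q is F, [][]q is F. ✗
w: []q is T, [][]q is T. ✓
x: []q is F, [][]q is F. ✗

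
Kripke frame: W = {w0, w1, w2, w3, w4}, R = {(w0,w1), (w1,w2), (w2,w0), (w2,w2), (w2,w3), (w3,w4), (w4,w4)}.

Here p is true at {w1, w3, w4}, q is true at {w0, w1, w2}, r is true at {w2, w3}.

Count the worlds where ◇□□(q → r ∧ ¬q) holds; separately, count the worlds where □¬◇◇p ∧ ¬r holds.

For ◇□□(q → r ∧ ¬q):
w0: successors {w1}; □□(q → r ∧ ¬q) there: w1:F. ✗
w1: successors {w2}; □□(q → r ∧ ¬q) there: w2:F. ✗
w2: successors {w0, w2, w3}; □□(q → r ∧ ¬q) there: w0:F, w2:F, w3:T. ✓
w3: successors {w4}; □□(q → r ∧ ¬q) there: w4:T. ✓
w4: successors {w4}; □□(q → r ∧ ¬q) there: w4:T. ✓
— 3 worlds.
For □¬◇◇p ∧ ¬r:
w0: □¬◇◇p is F, ¬r is T. ✗
w1: □¬◇◇p is F, ¬r is T. ✗
w2: □¬◇◇p is F, ¬r is F. ✗
w3: □¬◇◇p is F, ¬r is F. ✗
w4: □¬◇◇p is F, ¬r is T. ✗
— 0 worlds.

3 and 0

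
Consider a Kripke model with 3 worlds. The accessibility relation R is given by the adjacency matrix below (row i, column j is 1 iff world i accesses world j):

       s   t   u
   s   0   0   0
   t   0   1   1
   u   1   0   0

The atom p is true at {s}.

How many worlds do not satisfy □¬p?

s: no successors, so □¬p holds vacuously. ✓
t: successors {t, u}; ¬p there: t:T, u:T. ✓
u: successors {s}; ¬p there: s:F. ✗
Satisfying worlds: {s, t}.
So □¬p fails at the other 1 world.

1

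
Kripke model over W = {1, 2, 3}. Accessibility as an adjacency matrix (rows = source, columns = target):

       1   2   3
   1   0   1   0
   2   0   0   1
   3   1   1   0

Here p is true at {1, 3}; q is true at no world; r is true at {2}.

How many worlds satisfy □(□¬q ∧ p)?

1: successors {2}; □¬q ∧ p there: 2:F. ✗
2: successors {3}; □¬q ∧ p there: 3:T. ✓
3: successors {1, 2}; □¬q ∧ p there: 1:T, 2:F. ✗
Satisfying worlds: {2}.

1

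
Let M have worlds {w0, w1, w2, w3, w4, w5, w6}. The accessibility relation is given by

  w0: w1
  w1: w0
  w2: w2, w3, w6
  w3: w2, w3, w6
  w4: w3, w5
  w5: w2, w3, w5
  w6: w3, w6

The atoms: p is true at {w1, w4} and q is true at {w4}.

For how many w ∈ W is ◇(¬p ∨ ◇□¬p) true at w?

6

w0: successors {w1}; ¬p ∨ ◇□¬p there: w1:F. ✗
w1: successors {w0}; ¬p ∨ ◇□¬p there: w0:T. ✓
w2: successors {w2, w3, w6}; ¬p ∨ ◇□¬p there: w2:T, w3:T, w6:T. ✓
w3: successors {w2, w3, w6}; ¬p ∨ ◇□¬p there: w2:T, w3:T, w6:T. ✓
w4: successors {w3, w5}; ¬p ∨ ◇□¬p there: w3:T, w5:T. ✓
w5: successors {w2, w3, w5}; ¬p ∨ ◇□¬p there: w2:T, w3:T, w5:T. ✓
w6: successors {w3, w6}; ¬p ∨ ◇□¬p there: w3:T, w6:T. ✓
Satisfying worlds: {w1, w2, w3, w4, w5, w6}.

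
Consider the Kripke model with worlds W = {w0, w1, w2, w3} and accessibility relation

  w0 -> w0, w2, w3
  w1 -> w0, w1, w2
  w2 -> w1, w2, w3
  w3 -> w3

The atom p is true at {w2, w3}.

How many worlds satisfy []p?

1

w0: successors {w0, w2, w3}; p there: w0:F, w2:T, w3:T. ✗
w1: successors {w0, w1, w2}; p there: w0:F, w1:F, w2:T. ✗
w2: successors {w1, w2, w3}; p there: w1:F, w2:T, w3:T. ✗
w3: successors {w3}; p there: w3:T. ✓
Satisfying worlds: {w3}.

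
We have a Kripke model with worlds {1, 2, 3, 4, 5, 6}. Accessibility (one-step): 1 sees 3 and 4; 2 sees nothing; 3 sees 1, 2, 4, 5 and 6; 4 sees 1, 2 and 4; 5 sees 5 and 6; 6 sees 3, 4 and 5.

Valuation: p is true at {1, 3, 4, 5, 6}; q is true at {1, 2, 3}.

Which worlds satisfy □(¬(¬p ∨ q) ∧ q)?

1: successors {3, 4}; ¬(¬p ∨ q) ∧ q there: 3:F, 4:F. ✗
2: no successors, so □(¬(¬p ∨ q) ∧ q) holds vacuously. ✓
3: successors {1, 2, 4, 5, 6}; ¬(¬p ∨ q) ∧ q there: 1:F, 2:F, 4:F, 5:F, 6:F. ✗
4: successors {1, 2, 4}; ¬(¬p ∨ q) ∧ q there: 1:F, 2:F, 4:F. ✗
5: successors {5, 6}; ¬(¬p ∨ q) ∧ q there: 5:F, 6:F. ✗
6: successors {3, 4, 5}; ¬(¬p ∨ q) ∧ q there: 3:F, 4:F, 5:F. ✗

{2}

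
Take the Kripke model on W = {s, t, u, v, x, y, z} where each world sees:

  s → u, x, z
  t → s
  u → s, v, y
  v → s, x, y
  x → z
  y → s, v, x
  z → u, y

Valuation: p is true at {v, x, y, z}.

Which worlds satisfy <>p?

{s, u, v, x, y, z}

s: successors {u, x, z}; p there: u:F, x:T, z:T. ✓
t: successors {s}; p there: s:F. ✗
u: successors {s, v, y}; p there: s:F, v:T, y:T. ✓
v: successors {s, x, y}; p there: s:F, x:T, y:T. ✓
x: successors {z}; p there: z:T. ✓
y: successors {s, v, x}; p there: s:F, v:T, x:T. ✓
z: successors {u, y}; p there: u:F, y:T. ✓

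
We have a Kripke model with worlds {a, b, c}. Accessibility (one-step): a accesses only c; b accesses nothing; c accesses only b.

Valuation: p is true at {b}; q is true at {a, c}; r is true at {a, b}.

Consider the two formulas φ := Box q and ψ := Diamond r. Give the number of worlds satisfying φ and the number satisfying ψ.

2 and 1

For Box q:
a: successors {c}; q there: c:T. ✓
b: no successors, so Box q holds vacuously. ✓
c: successors {b}; q there: b:F. ✗
— 2 worlds.
For Diamond r:
a: successors {c}; r there: c:F. ✗
b: no successors, so Diamond r fails. ✗
c: successors {b}; r there: b:T. ✓
— 1 world.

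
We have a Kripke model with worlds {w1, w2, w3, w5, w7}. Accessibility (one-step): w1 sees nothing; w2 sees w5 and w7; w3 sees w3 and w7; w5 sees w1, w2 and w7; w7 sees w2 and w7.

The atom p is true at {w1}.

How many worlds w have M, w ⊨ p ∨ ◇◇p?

2

w1: p is T, ◇◇p is F. ✓
w2: p is F, ◇◇p is T. ✓
w3: p is F, ◇◇p is F. ✗
w5: p is F, ◇◇p is F. ✗
w7: p is F, ◇◇p is F. ✗
Satisfying worlds: {w1, w2}.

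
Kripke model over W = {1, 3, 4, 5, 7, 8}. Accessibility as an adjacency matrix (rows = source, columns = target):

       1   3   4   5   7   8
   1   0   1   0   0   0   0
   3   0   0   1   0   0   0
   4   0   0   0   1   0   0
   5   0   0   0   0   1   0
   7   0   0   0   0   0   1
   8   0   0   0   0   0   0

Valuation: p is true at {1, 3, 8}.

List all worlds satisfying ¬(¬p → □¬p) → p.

1: ¬(¬p → □¬p) is F, p is T. ✓
3: ¬(¬p → □¬p) is F, p is T. ✓
4: ¬(¬p → □¬p) is F, p is F. ✓
5: ¬(¬p → □¬p) is F, p is F. ✓
7: ¬(¬p → □¬p) is T, p is F. ✗
8: ¬(¬p → □¬p) is F, p is T. ✓

{1, 3, 4, 5, 8}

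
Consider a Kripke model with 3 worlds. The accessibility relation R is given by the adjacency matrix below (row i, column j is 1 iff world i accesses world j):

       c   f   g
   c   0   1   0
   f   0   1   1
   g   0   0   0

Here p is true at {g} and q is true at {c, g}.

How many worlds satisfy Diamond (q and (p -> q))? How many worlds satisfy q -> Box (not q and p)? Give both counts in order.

1 and 2

For Diamond (q and (p -> q)):
c: successors {f}; q and (p -> q) there: f:F. ✗
f: successors {f, g}; q and (p -> q) there: f:F, g:T. ✓
g: no successors, so Diamond (q and (p -> q)) fails. ✗
— 1 world.
For q -> Box (not q and p):
c: q is T, Box (not q and p) is F. ✗
f: q is F, Box (not q and p) is F. ✓
g: q is T, Box (not q and p) is T. ✓
— 2 worlds.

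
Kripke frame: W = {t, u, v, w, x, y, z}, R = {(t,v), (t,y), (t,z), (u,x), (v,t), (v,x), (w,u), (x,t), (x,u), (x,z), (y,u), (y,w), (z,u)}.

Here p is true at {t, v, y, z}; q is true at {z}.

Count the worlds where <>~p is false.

t: successors {v, y, z}; ~p there: v:F, y:F, z:F. ✗
u: successors {x}; ~p there: x:T. ✓
v: successors {t, x}; ~p there: t:F, x:T. ✓
w: successors {u}; ~p there: u:T. ✓
x: successors {t, u, z}; ~p there: t:F, u:T, z:F. ✓
y: successors {u, w}; ~p there: u:T, w:T. ✓
z: successors {u}; ~p there: u:T. ✓
Satisfying worlds: {u, v, w, x, y, z}.
So <>~p fails at the other 1 world.

1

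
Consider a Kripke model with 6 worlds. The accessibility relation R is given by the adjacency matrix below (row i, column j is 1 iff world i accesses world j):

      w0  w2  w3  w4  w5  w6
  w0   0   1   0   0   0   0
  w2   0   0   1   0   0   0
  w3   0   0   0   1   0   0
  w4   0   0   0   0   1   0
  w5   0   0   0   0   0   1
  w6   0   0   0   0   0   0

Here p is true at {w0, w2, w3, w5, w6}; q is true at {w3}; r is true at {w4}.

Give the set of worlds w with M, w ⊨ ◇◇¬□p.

w0: successors {w2}; ◇¬□p there: w2:T. ✓
w2: successors {w3}; ◇¬□p there: w3:F. ✗
w3: successors {w4}; ◇¬□p there: w4:F. ✗
w4: successors {w5}; ◇¬□p there: w5:F. ✗
w5: successors {w6}; ◇¬□p there: w6:F. ✗
w6: no successors, so ◇◇¬□p fails. ✗

{w0}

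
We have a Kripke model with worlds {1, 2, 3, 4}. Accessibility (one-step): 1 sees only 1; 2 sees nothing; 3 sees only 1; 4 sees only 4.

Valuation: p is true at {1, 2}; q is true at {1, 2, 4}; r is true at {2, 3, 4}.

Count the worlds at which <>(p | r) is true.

3

1: successors {1}; p | r there: 1:T. ✓
2: no successors, so <>(p | r) fails. ✗
3: successors {1}; p | r there: 1:T. ✓
4: successors {4}; p | r there: 4:T. ✓
Satisfying worlds: {1, 3, 4}.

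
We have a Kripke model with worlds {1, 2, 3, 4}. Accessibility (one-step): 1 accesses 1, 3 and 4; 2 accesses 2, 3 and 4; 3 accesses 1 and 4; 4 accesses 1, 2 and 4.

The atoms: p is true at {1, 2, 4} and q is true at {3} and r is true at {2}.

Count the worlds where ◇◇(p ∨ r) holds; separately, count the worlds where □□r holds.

4 and 0

For ◇◇(p ∨ r):
1: successors {1, 3, 4}; ◇(p ∨ r) there: 1:T, 3:T, 4:T. ✓
2: successors {2, 3, 4}; ◇(p ∨ r) there: 2:T, 3:T, 4:T. ✓
3: successors {1, 4}; ◇(p ∨ r) there: 1:T, 4:T. ✓
4: successors {1, 2, 4}; ◇(p ∨ r) there: 1:T, 2:T, 4:T. ✓
— 4 worlds.
For □□r:
1: successors {1, 3, 4}; □r there: 1:F, 3:F, 4:F. ✗
2: successors {2, 3, 4}; □r there: 2:F, 3:F, 4:F. ✗
3: successors {1, 4}; □r there: 1:F, 4:F. ✗
4: successors {1, 2, 4}; □r there: 1:F, 2:F, 4:F. ✗
— 0 worlds.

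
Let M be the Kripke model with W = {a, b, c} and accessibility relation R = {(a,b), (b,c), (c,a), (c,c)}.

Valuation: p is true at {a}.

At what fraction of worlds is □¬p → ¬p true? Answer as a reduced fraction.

a: □¬p is T, ¬p is F. ✗
b: □¬p is T, ¬p is T. ✓
c: □¬p is F, ¬p is T. ✓
That's 2 of 3 worlds, so 2/3.

2/3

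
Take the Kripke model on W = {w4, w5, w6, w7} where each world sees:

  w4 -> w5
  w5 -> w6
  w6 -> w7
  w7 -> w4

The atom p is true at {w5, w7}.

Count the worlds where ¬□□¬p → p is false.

w4: ¬□□¬p is F, p is F. ✓
w5: ¬□□¬p is T, p is T. ✓
w6: ¬□□¬p is F, p is F. ✓
w7: ¬□□¬p is T, p is T. ✓
Satisfying worlds: {w4, w5, w6, w7}.
So ¬□□¬p → p fails at the other 0 worlds.

0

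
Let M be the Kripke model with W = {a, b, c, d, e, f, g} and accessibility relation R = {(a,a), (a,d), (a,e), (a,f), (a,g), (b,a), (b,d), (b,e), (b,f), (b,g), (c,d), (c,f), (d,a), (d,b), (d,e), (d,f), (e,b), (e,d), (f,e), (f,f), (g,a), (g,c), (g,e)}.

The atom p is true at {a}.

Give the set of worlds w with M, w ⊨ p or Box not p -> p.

a: p or Box not p is T, p is T. ✓
b: p or Box not p is F, p is F. ✓
c: p or Box not p is T, p is F. ✗
d: p or Box not p is F, p is F. ✓
e: p or Box not p is T, p is F. ✗
f: p or Box not p is T, p is F. ✗
g: p or Box not p is F, p is F. ✓

{a, b, d, g}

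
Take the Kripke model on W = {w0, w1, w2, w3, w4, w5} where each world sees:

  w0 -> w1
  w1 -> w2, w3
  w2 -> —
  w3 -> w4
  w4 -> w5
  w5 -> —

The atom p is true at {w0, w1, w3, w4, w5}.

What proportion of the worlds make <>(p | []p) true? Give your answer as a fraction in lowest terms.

2/3

w0: successors {w1}; p | []p there: w1:T. ✓
w1: successors {w2, w3}; p | []p there: w2:T, w3:T. ✓
w2: no successors, so <>(p | []p) fails. ✗
w3: successors {w4}; p | []p there: w4:T. ✓
w4: successors {w5}; p | []p there: w5:T. ✓
w5: no successors, so <>(p | []p) fails. ✗
That's 4 of 6 worlds, so 4/6 = 2/3.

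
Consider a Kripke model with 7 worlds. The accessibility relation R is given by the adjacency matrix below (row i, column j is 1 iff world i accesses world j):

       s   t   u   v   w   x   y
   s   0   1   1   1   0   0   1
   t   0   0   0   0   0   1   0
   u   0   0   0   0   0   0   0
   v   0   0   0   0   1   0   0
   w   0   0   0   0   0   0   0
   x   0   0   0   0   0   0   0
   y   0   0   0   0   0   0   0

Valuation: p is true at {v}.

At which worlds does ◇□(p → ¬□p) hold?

{s, t, v}

s: successors {t, u, v, y}; □(p → ¬□p) there: t:T, u:T, v:T, y:T. ✓
t: successors {x}; □(p → ¬□p) there: x:T. ✓
u: no successors, so ◇□(p → ¬□p) fails. ✗
v: successors {w}; □(p → ¬□p) there: w:T. ✓
w: no successors, so ◇□(p → ¬□p) fails. ✗
x: no successors, so ◇□(p → ¬□p) fails. ✗
y: no successors, so ◇□(p → ¬□p) fails. ✗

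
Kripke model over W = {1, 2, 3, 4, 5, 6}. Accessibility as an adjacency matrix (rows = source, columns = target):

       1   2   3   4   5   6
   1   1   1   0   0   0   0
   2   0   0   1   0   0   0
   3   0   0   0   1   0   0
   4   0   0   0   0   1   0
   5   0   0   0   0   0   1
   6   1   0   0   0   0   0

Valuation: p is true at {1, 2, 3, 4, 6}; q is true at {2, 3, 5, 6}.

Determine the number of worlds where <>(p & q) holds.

1: successors {1, 2}; p & q there: 1:F, 2:T. ✓
2: successors {3}; p & q there: 3:T. ✓
3: successors {4}; p & q there: 4:F. ✗
4: successors {5}; p & q there: 5:F. ✗
5: successors {6}; p & q there: 6:T. ✓
6: successors {1}; p & q there: 1:F. ✗
Satisfying worlds: {1, 2, 5}.

3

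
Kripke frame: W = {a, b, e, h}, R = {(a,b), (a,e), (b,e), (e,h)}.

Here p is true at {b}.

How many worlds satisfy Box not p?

a: successors {b, e}; not p there: b:F, e:T. ✗
b: successors {e}; not p there: e:T. ✓
e: successors {h}; not p there: h:T. ✓
h: no successors, so Box not p holds vacuously. ✓
Satisfying worlds: {b, e, h}.

3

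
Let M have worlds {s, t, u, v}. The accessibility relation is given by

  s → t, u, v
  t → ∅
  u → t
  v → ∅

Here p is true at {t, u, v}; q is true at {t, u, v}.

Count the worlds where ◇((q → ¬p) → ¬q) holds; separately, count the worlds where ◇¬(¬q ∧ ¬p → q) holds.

2 and 0

For ◇((q → ¬p) → ¬q):
s: successors {t, u, v}; (q → ¬p) → ¬q there: t:T, u:T, v:T. ✓
t: no successors, so ◇((q → ¬p) → ¬q) fails. ✗
u: successors {t}; (q → ¬p) → ¬q there: t:T. ✓
v: no successors, so ◇((q → ¬p) → ¬q) fails. ✗
— 2 worlds.
For ◇¬(¬q ∧ ¬p → q):
s: successors {t, u, v}; ¬(¬q ∧ ¬p → q) there: t:F, u:F, v:F. ✗
t: no successors, so ◇¬(¬q ∧ ¬p → q) fails. ✗
u: successors {t}; ¬(¬q ∧ ¬p → q) there: t:F. ✗
v: no successors, so ◇¬(¬q ∧ ¬p → q) fails. ✗
— 0 worlds.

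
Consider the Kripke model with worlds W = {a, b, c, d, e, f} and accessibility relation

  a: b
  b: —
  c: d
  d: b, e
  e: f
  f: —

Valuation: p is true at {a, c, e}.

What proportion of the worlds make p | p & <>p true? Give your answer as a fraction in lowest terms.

1/2

a: p is T, p & <>p is F. ✓
b: p is F, p & <>p is F. ✗
c: p is T, p & <>p is F. ✓
d: p is F, p & <>p is F. ✗
e: p is T, p & <>p is F. ✓
f: p is F, p & <>p is F. ✗
That's 3 of 6 worlds, so 3/6 = 1/2.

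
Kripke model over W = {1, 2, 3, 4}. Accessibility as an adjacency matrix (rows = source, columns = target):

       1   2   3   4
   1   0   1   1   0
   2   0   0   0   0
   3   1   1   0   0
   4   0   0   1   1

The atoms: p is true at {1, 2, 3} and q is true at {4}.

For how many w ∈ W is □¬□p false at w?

1: successors {2, 3}; ¬□p there: 2:F, 3:F. ✗
2: no successors, so □¬□p holds vacuously. ✓
3: successors {1, 2}; ¬□p there: 1:F, 2:F. ✗
4: successors {3, 4}; ¬□p there: 3:F, 4:T. ✗
Satisfying worlds: {2}.
So □¬□p fails at the other 3 worlds.

3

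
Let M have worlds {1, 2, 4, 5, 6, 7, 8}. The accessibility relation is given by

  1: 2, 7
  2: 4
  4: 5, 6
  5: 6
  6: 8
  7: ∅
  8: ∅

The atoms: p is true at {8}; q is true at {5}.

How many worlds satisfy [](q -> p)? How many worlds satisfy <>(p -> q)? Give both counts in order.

For [](q -> p):
1: successors {2, 7}; q -> p there: 2:T, 7:T. ✓
2: successors {4}; q -> p there: 4:T. ✓
4: successors {5, 6}; q -> p there: 5:F, 6:T. ✗
5: successors {6}; q -> p there: 6:T. ✓
6: successors {8}; q -> p there: 8:T. ✓
7: no successors, so [](q -> p) holds vacuously. ✓
8: no successors, so [](q -> p) holds vacuously. ✓
— 6 worlds.
For <>(p -> q):
1: successors {2, 7}; p -> q there: 2:T, 7:T. ✓
2: successors {4}; p -> q there: 4:T. ✓
4: successors {5, 6}; p -> q there: 5:T, 6:T. ✓
5: successors {6}; p -> q there: 6:T. ✓
6: successors {8}; p -> q there: 8:F. ✗
7: no successors, so <>(p -> q) fails. ✗
8: no successors, so <>(p -> q) fails. ✗
— 4 worlds.

6 and 4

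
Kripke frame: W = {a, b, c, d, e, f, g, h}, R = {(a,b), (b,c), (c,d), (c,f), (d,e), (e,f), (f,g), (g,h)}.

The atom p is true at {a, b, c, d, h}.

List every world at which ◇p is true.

a: successors {b}; p there: b:T. ✓
b: successors {c}; p there: c:T. ✓
c: successors {d, f}; p there: d:T, f:F. ✓
d: successors {e}; p there: e:F. ✗
e: successors {f}; p there: f:F. ✗
f: successors {g}; p there: g:F. ✗
g: successors {h}; p there: h:T. ✓
h: no successors, so ◇p fails. ✗

{a, b, c, g}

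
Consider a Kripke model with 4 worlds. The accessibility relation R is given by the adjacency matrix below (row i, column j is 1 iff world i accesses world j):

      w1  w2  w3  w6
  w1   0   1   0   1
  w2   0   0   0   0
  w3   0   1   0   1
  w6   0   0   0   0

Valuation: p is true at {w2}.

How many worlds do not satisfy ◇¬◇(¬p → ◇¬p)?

2

w1: successors {w2, w6}; ¬◇(¬p → ◇¬p) there: w2:T, w6:T. ✓
w2: no successors, so ◇¬◇(¬p → ◇¬p) fails. ✗
w3: successors {w2, w6}; ¬◇(¬p → ◇¬p) there: w2:T, w6:T. ✓
w6: no successors, so ◇¬◇(¬p → ◇¬p) fails. ✗
Satisfying worlds: {w1, w3}.
So ◇¬◇(¬p → ◇¬p) fails at the other 2 worlds.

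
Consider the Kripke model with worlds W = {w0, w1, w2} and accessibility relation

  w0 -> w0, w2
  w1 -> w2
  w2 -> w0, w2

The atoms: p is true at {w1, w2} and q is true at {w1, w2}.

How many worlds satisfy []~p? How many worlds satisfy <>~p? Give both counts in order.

0 and 2

For []~p:
w0: successors {w0, w2}; ~p there: w0:T, w2:F. ✗
w1: successors {w2}; ~p there: w2:F. ✗
w2: successors {w0, w2}; ~p there: w0:T, w2:F. ✗
— 0 worlds.
For <>~p:
w0: successors {w0, w2}; ~p there: w0:T, w2:F. ✓
w1: successors {w2}; ~p there: w2:F. ✗
w2: successors {w0, w2}; ~p there: w0:T, w2:F. ✓
— 2 worlds.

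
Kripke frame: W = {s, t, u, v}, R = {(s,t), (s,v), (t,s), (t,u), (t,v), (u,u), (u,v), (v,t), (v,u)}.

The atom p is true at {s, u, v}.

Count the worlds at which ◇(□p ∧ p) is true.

3

s: successors {t, v}; □p ∧ p there: t:F, v:F. ✗
t: successors {s, u, v}; □p ∧ p there: s:F, u:T, v:F. ✓
u: successors {u, v}; □p ∧ p there: u:T, v:F. ✓
v: successors {t, u}; □p ∧ p there: t:F, u:T. ✓
Satisfying worlds: {t, u, v}.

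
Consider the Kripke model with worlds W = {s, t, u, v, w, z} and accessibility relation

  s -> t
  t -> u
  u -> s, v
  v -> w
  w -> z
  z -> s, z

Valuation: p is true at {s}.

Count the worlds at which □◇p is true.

s: successors {t}; ◇p there: t:F. ✗
t: successors {u}; ◇p there: u:T. ✓
u: successors {s, v}; ◇p there: s:F, v:F. ✗
v: successors {w}; ◇p there: w:F. ✗
w: successors {z}; ◇p there: z:T. ✓
z: successors {s, z}; ◇p there: s:F, z:T. ✗
Satisfying worlds: {t, w}.

2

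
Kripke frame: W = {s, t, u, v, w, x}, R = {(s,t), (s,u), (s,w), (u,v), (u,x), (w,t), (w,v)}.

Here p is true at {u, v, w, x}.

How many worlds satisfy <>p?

3

s: successors {t, u, w}; p there: t:F, u:T, w:T. ✓
t: no successors, so <>p fails. ✗
u: successors {v, x}; p there: v:T, x:T. ✓
v: no successors, so <>p fails. ✗
w: successors {t, v}; p there: t:F, v:T. ✓
x: no successors, so <>p fails. ✗
Satisfying worlds: {s, u, w}.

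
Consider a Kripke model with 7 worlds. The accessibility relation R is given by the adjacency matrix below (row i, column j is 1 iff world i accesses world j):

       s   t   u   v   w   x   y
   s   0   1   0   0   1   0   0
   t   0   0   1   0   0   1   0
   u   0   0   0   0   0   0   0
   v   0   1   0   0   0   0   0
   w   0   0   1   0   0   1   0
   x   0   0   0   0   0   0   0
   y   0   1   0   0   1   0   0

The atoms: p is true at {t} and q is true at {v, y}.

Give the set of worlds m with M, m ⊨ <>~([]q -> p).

{t, w}

s: successors {t, w}; ~([]q -> p) there: t:F, w:F. ✗
t: successors {u, x}; ~([]q -> p) there: u:T, x:T. ✓
u: no successors, so <>~([]q -> p) fails. ✗
v: successors {t}; ~([]q -> p) there: t:F. ✗
w: successors {u, x}; ~([]q -> p) there: u:T, x:T. ✓
x: no successors, so <>~([]q -> p) fails. ✗
y: successors {t, w}; ~([]q -> p) there: t:F, w:F. ✗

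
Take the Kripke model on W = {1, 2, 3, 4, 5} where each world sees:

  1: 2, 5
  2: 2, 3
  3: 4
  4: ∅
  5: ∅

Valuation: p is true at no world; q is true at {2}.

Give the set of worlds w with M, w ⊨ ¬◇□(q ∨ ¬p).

{4, 5}

1: ◇□(q ∨ ¬p) is T. ✗
2: ◇□(q ∨ ¬p) is T. ✗
3: ◇□(q ∨ ¬p) is T. ✗
4: ◇□(q ∨ ¬p) is F. ✓
5: ◇□(q ∨ ¬p) is F. ✓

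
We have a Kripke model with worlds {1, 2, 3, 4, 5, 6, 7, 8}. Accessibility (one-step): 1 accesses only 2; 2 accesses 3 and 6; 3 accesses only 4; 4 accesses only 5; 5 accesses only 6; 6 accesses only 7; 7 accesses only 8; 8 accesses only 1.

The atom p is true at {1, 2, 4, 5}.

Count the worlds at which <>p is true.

1: successors {2}; p there: 2:T. ✓
2: successors {3, 6}; p there: 3:F, 6:F. ✗
3: successors {4}; p there: 4:T. ✓
4: successors {5}; p there: 5:T. ✓
5: successors {6}; p there: 6:F. ✗
6: successors {7}; p there: 7:F. ✗
7: successors {8}; p there: 8:F. ✗
8: successors {1}; p there: 1:T. ✓
Satisfying worlds: {1, 3, 4, 8}.

4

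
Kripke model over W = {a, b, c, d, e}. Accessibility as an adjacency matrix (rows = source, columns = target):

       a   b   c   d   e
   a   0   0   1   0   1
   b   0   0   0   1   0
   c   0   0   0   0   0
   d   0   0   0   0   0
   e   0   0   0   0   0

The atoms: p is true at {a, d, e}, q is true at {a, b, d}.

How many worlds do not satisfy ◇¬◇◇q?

a: successors {c, e}; ¬◇◇q there: c:T, e:T. ✓
b: successors {d}; ¬◇◇q there: d:T. ✓
c: no successors, so ◇¬◇◇q fails. ✗
d: no successors, so ◇¬◇◇q fails. ✗
e: no successors, so ◇¬◇◇q fails. ✗
Satisfying worlds: {a, b}.
So ◇¬◇◇q fails at the other 3 worlds.

3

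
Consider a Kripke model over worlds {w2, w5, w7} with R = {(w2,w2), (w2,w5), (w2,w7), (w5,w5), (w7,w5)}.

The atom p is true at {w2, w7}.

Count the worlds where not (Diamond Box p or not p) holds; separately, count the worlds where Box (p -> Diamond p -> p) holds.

For not (Diamond Box p or not p):
w2: Diamond Box p or not p is F. ✓
w5: Diamond Box p or not p is T. ✗
w7: Diamond Box p or not p is F. ✓
— 2 worlds.
For Box (p -> Diamond p -> p):
w2: successors {w2, w5, w7}; p -> Diamond p -> p there: w2:T, w5:T, w7:T. ✓
w5: successors {w5}; p -> Diamond p -> p there: w5:T. ✓
w7: successors {w5}; p -> Diamond p -> p there: w5:T. ✓
— 3 worlds.

2 and 3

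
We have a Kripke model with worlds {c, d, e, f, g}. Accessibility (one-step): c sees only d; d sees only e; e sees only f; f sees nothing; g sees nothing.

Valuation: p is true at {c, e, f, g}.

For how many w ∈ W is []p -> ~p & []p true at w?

c: []p is F, ~p & []p is F. ✓
d: []p is T, ~p & []p is T. ✓
e: []p is T, ~p & []p is F. ✗
f: []p is T, ~p & []p is F. ✗
g: []p is T, ~p & []p is F. ✗
Satisfying worlds: {c, d}.

2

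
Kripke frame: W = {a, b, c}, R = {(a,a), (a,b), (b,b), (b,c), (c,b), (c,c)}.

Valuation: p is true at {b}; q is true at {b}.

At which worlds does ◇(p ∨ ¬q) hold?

a: successors {a, b}; p ∨ ¬q there: a:T, b:T. ✓
b: successors {b, c}; p ∨ ¬q there: b:T, c:T. ✓
c: successors {b, c}; p ∨ ¬q there: b:T, c:T. ✓

{a, b, c}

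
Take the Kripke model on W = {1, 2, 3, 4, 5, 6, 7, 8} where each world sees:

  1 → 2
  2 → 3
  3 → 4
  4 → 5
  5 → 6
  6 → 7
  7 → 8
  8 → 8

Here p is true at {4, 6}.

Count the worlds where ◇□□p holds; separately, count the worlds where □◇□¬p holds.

2 and 6

For ◇□□p:
1: successors {2}; □□p there: 2:T. ✓
2: successors {3}; □□p there: 3:F. ✗
3: successors {4}; □□p there: 4:T. ✓
4: successors {5}; □□p there: 5:F. ✗
5: successors {6}; □□p there: 6:F. ✗
6: successors {7}; □□p there: 7:F. ✗
7: successors {8}; □□p there: 8:F. ✗
8: successors {8}; □□p there: 8:F. ✗
— 2 worlds.
For □◇□¬p:
1: successors {2}; ◇□¬p there: 2:F. ✗
2: successors {3}; ◇□¬p there: 3:T. ✓
3: successors {4}; ◇□¬p there: 4:F. ✗
4: successors {5}; ◇□¬p there: 5:T. ✓
5: successors {6}; ◇□¬p there: 6:T. ✓
6: successors {7}; ◇□¬p there: 7:T. ✓
7: successors {8}; ◇□¬p there: 8:T. ✓
8: successors {8}; ◇□¬p there: 8:T. ✓
— 6 worlds.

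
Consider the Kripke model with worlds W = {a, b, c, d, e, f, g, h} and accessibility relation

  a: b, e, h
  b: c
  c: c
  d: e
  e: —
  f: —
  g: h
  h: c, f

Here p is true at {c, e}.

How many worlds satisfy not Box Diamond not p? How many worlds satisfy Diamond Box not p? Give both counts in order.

For not Box Diamond not p:
a: Box Diamond not p is F. ✓
b: Box Diamond not p is F. ✓
c: Box Diamond not p is F. ✓
d: Box Diamond not p is F. ✓
e: Box Diamond not p is T. ✗
f: Box Diamond not p is T. ✗
g: Box Diamond not p is T. ✗
h: Box Diamond not p is F. ✓
— 5 worlds.
For Diamond Box not p:
a: successors {b, e, h}; Box not p there: b:F, e:T, h:F. ✓
b: successors {c}; Box not p there: c:F. ✗
c: successors {c}; Box not p there: c:F. ✗
d: successors {e}; Box not p there: e:T. ✓
e: no successors, so Diamond Box not p fails. ✗
f: no successors, so Diamond Box not p fails. ✗
g: successors {h}; Box not p there: h:F. ✗
h: successors {c, f}; Box not p there: c:F, f:T. ✓
— 3 worlds.

5 and 3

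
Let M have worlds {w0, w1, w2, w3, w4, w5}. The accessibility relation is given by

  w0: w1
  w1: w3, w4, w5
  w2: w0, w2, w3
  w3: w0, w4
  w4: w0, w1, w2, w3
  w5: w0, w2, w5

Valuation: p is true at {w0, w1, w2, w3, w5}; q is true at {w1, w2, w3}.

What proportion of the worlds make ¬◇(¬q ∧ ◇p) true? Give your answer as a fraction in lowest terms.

w0: ◇(¬q ∧ ◇p) is F. ✓
w1: ◇(¬q ∧ ◇p) is T. ✗
w2: ◇(¬q ∧ ◇p) is T. ✗
w3: ◇(¬q ∧ ◇p) is T. ✗
w4: ◇(¬q ∧ ◇p) is T. ✗
w5: ◇(¬q ∧ ◇p) is T. ✗
That's 1 of 6 worlds, so 1/6.

1/6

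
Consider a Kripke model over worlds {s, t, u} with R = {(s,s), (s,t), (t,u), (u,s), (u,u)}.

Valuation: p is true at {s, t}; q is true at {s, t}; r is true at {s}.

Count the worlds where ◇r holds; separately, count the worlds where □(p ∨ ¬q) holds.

2 and 3

For ◇r:
s: successors {s, t}; r there: s:T, t:F. ✓
t: successors {u}; r there: u:F. ✗
u: successors {s, u}; r there: s:T, u:F. ✓
— 2 worlds.
For □(p ∨ ¬q):
s: successors {s, t}; p ∨ ¬q there: s:T, t:T. ✓
t: successors {u}; p ∨ ¬q there: u:T. ✓
u: successors {s, u}; p ∨ ¬q there: s:T, u:T. ✓
— 3 worlds.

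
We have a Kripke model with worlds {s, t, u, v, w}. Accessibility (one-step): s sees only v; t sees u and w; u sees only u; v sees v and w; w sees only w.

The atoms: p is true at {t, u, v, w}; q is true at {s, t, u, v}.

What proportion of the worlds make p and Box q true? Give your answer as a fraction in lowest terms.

s: p is F, Box q is T. ✗
t: p is T, Box q is F. ✗
u: p is T, Box q is T. ✓
v: p is T, Box q is F. ✗
w: p is T, Box q is F. ✗
That's 1 of 5 worlds, so 1/5.

1/5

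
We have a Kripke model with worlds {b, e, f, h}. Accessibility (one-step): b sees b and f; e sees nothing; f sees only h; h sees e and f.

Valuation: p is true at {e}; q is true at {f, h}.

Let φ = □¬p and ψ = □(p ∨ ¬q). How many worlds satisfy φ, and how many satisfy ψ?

For □¬p:
b: successors {b, f}; ¬p there: b:T, f:T. ✓
e: no successors, so □¬p holds vacuously. ✓
f: successors {h}; ¬p there: h:T. ✓
h: successors {e, f}; ¬p there: e:F, f:T. ✗
— 3 worlds.
For □(p ∨ ¬q):
b: successors {b, f}; p ∨ ¬q there: b:T, f:F. ✗
e: no successors, so □(p ∨ ¬q) holds vacuously. ✓
f: successors {h}; p ∨ ¬q there: h:F. ✗
h: successors {e, f}; p ∨ ¬q there: e:T, f:F. ✗
— 1 world.

3 and 1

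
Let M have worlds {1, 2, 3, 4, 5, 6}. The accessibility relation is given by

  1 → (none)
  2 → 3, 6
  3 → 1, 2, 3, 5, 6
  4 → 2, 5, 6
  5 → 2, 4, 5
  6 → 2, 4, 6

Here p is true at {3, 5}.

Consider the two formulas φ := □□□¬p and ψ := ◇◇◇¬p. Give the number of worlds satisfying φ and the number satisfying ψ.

For □□□¬p:
1: no successors, so □□□¬p holds vacuously. ✓
2: successors {3, 6}; □□¬p there: 3:F, 6:F. ✗
3: successors {1, 2, 3, 5, 6}; □□¬p there: 1:T, 2:F, 3:F, 5:F, 6:F. ✗
4: successors {2, 5, 6}; □□¬p there: 2:F, 5:F, 6:F. ✗
5: successors {2, 4, 5}; □□¬p there: 2:F, 4:F, 5:F. ✗
6: successors {2, 4, 6}; □□¬p there: 2:F, 4:F, 6:F. ✗
— 1 world.
For ◇◇◇¬p:
1: no successors, so ◇◇◇¬p fails. ✗
2: successors {3, 6}; ◇◇¬p there: 3:T, 6:T. ✓
3: successors {1, 2, 3, 5, 6}; ◇◇¬p there: 1:F, 2:T, 3:T, 5:T, 6:T. ✓
4: successors {2, 5, 6}; ◇◇¬p there: 2:T, 5:T, 6:T. ✓
5: successors {2, 4, 5}; ◇◇¬p there: 2:T, 4:T, 5:T. ✓
6: successors {2, 4, 6}; ◇◇¬p there: 2:T, 4:T, 6:T. ✓
— 5 worlds.

1 and 5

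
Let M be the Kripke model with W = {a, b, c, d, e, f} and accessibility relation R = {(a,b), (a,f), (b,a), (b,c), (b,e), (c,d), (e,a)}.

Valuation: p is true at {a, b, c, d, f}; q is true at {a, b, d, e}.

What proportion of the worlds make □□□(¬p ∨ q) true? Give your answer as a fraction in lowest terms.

1/2

a: successors {b, f}; □□(¬p ∨ q) there: b:F, f:T. ✗
b: successors {a, c, e}; □□(¬p ∨ q) there: a:F, c:T, e:F. ✗
c: successors {d}; □□(¬p ∨ q) there: d:T. ✓
d: no successors, so □□□(¬p ∨ q) holds vacuously. ✓
e: successors {a}; □□(¬p ∨ q) there: a:F. ✗
f: no successors, so □□□(¬p ∨ q) holds vacuously. ✓
That's 3 of 6 worlds, so 3/6 = 1/2.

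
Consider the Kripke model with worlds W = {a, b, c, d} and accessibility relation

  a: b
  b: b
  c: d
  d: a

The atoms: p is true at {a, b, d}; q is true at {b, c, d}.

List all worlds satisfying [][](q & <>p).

a: successors {b}; [](q & <>p) there: b:T. ✓
b: successors {b}; [](q & <>p) there: b:T. ✓
c: successors {d}; [](q & <>p) there: d:F. ✗
d: successors {a}; [](q & <>p) there: a:T. ✓

{a, b, d}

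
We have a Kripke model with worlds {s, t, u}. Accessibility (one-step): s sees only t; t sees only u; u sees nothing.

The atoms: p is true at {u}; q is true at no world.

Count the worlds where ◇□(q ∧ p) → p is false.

1

s: ◇□(q ∧ p) is F, p is F. ✓
t: ◇□(q ∧ p) is T, p is F. ✗
u: ◇□(q ∧ p) is F, p is T. ✓
Satisfying worlds: {s, u}.
So ◇□(q ∧ p) → p fails at the other 1 world.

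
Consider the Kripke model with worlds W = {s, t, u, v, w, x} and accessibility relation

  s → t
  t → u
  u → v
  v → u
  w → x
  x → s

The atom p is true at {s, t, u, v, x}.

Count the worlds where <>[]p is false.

s: successors {t}; []p there: t:T. ✓
t: successors {u}; []p there: u:T. ✓
u: successors {v}; []p there: v:T. ✓
v: successors {u}; []p there: u:T. ✓
w: successors {x}; []p there: x:T. ✓
x: successors {s}; []p there: s:T. ✓
Satisfying worlds: {s, t, u, v, w, x}.
So <>[]p fails at the other 0 worlds.

0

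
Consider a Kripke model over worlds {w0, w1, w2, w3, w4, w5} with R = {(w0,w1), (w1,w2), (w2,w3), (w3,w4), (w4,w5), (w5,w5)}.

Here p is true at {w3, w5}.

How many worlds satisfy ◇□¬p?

2

w0: successors {w1}; □¬p there: w1:T. ✓
w1: successors {w2}; □¬p there: w2:F. ✗
w2: successors {w3}; □¬p there: w3:T. ✓
w3: successors {w4}; □¬p there: w4:F. ✗
w4: successors {w5}; □¬p there: w5:F. ✗
w5: successors {w5}; □¬p there: w5:F. ✗
Satisfying worlds: {w0, w2}.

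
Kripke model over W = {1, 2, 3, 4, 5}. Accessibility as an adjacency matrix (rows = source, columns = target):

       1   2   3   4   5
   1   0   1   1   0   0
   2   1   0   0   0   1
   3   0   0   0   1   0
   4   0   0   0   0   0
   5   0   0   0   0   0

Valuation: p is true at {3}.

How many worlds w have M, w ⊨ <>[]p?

2

1: successors {2, 3}; []p there: 2:F, 3:F. ✗
2: successors {1, 5}; []p there: 1:F, 5:T. ✓
3: successors {4}; []p there: 4:T. ✓
4: no successors, so <>[]p fails. ✗
5: no successors, so <>[]p fails. ✗
Satisfying worlds: {2, 3}.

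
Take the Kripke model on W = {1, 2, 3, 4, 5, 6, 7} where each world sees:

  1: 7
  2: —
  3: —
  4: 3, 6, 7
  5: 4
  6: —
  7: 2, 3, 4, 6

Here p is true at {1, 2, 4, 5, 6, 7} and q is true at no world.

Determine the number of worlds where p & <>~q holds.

1: p is T, <>~q is T. ✓
2: p is T, <>~q is F. ✗
3: p is F, <>~q is F. ✗
4: p is T, <>~q is T. ✓
5: p is T, <>~q is T. ✓
6: p is T, <>~q is F. ✗
7: p is T, <>~q is T. ✓
Satisfying worlds: {1, 4, 5, 7}.

4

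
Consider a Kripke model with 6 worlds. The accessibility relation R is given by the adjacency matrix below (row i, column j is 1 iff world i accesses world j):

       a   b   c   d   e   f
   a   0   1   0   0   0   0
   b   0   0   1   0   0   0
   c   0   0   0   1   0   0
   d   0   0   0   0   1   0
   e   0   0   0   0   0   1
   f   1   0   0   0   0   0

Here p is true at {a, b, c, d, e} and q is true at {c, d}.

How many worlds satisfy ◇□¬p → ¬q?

5

a: ◇□¬p is F, ¬q is T. ✓
b: ◇□¬p is F, ¬q is T. ✓
c: ◇□¬p is F, ¬q is F. ✓
d: ◇□¬p is T, ¬q is F. ✗
e: ◇□¬p is F, ¬q is T. ✓
f: ◇□¬p is F, ¬q is T. ✓
Satisfying worlds: {a, b, c, e, f}.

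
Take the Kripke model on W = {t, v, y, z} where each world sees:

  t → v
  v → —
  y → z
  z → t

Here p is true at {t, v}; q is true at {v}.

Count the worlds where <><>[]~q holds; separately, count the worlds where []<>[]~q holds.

For <><>[]~q:
t: successors {v}; <>[]~q there: v:F. ✗
v: no successors, so <><>[]~q fails. ✗
y: successors {z}; <>[]~q there: z:F. ✗
z: successors {t}; <>[]~q there: t:T. ✓
— 1 world.
For []<>[]~q:
t: successors {v}; <>[]~q there: v:F. ✗
v: no successors, so []<>[]~q holds vacuously. ✓
y: successors {z}; <>[]~q there: z:F. ✗
z: successors {t}; <>[]~q there: t:T. ✓
— 2 worlds.

1 and 2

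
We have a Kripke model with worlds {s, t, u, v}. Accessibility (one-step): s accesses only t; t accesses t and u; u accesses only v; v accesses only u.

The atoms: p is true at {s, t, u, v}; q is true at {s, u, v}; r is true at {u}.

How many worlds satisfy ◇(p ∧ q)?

3

s: successors {t}; p ∧ q there: t:F. ✗
t: successors {t, u}; p ∧ q there: t:F, u:T. ✓
u: successors {v}; p ∧ q there: v:T. ✓
v: successors {u}; p ∧ q there: u:T. ✓
Satisfying worlds: {t, u, v}.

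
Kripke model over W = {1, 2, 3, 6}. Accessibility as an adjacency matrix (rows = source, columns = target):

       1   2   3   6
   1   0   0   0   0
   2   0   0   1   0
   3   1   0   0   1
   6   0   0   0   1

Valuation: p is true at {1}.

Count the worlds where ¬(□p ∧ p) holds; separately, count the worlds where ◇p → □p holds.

For ¬(□p ∧ p):
1: □p ∧ p is T. ✗
2: □p ∧ p is F. ✓
3: □p ∧ p is F. ✓
6: □p ∧ p is F. ✓
— 3 worlds.
For ◇p → □p:
1: ◇p is F, □p is T. ✓
2: ◇p is F, □p is F. ✓
3: ◇p is T, □p is F. ✗
6: ◇p is F, □p is F. ✓
— 3 worlds.

3 and 3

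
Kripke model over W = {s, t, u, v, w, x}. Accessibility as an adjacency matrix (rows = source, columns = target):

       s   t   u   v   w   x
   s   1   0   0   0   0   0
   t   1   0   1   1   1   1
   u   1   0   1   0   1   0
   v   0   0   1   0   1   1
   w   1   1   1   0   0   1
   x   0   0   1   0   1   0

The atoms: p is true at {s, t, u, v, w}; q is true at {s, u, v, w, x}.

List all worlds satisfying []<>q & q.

{s, u, v, w, x}

s: []<>q is T, q is T. ✓
t: []<>q is T, q is F. ✗
u: []<>q is T, q is T. ✓
v: []<>q is T, q is T. ✓
w: []<>q is T, q is T. ✓
x: []<>q is T, q is T. ✓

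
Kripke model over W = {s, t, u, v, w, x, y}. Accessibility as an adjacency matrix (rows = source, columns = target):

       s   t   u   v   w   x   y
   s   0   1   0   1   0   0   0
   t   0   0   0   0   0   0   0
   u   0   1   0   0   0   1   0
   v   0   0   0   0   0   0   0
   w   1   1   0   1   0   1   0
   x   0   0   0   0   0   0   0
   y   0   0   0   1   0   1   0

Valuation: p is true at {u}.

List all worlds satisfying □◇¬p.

{t, v, x}

s: successors {t, v}; ◇¬p there: t:F, v:F. ✗
t: no successors, so □◇¬p holds vacuously. ✓
u: successors {t, x}; ◇¬p there: t:F, x:F. ✗
v: no successors, so □◇¬p holds vacuously. ✓
w: successors {s, t, v, x}; ◇¬p there: s:T, t:F, v:F, x:F. ✗
x: no successors, so □◇¬p holds vacuously. ✓
y: successors {v, x}; ◇¬p there: v:F, x:F. ✗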